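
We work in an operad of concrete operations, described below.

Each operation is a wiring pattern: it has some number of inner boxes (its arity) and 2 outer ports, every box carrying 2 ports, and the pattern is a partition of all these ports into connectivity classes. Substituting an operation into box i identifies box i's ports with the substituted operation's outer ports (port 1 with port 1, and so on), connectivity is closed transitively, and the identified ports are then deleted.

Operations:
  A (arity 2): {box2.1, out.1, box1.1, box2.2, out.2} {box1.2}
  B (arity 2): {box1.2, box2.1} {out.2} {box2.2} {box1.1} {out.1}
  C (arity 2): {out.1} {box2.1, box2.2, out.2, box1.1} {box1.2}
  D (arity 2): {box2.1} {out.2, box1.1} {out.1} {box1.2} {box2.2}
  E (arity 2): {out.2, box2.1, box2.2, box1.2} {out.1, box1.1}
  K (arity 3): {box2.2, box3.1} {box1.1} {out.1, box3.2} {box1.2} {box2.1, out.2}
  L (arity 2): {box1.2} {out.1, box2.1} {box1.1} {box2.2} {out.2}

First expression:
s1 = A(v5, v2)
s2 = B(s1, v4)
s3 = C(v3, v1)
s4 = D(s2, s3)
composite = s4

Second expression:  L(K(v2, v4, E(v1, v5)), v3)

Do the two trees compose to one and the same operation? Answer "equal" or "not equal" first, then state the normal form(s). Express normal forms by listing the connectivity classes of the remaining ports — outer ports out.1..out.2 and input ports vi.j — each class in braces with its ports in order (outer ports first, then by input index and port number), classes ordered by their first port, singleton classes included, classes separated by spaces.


not equal; the first gives {out.1} {out.2} {v1.1, v1.2, v3.1} {v2.1, v2.2, v4.1, v5.1} {v3.2} {v4.2} {v5.2} and the second {out.1, v3.1} {out.2} {v1.1, v4.2} {v1.2, v5.1, v5.2} {v2.1} {v2.2} {v3.2} {v4.1}

Reducing the first expression gives {out.1} {out.2} {v1.1, v1.2, v3.1} {v2.1, v2.2, v4.1, v5.1} {v3.2} {v4.2} {v5.2}
Reducing the second expression gives {out.1, v3.1} {out.2} {v1.1, v4.2} {v1.2, v5.1, v5.2} {v2.1} {v2.2} {v3.2} {v4.1}
Different reductions; not equal.


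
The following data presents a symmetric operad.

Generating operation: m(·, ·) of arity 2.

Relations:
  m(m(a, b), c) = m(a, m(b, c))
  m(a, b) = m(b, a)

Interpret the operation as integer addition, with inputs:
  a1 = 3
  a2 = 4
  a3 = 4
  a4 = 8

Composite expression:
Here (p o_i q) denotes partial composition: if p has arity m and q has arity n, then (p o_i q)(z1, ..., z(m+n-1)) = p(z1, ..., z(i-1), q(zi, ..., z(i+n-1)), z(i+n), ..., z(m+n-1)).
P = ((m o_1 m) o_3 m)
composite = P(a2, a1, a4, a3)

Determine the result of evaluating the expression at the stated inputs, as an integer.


m(a2, a1) = 7
m(a4, a3) = 12
m(m(a2, a1), m(a4, a3)) = 19

19


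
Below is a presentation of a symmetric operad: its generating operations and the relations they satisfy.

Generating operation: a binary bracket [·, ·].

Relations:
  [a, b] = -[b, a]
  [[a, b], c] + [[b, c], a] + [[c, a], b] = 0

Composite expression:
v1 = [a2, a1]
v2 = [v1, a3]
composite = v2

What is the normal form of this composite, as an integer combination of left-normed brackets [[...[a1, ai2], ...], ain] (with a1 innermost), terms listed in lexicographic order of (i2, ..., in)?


-[[a1, a2], a3]

Left-normed coefficients sit on the a1-initial expansion words.
Composite bracket: [[a2, a1], a3]
Expanding via [a, b] = ab - ba: 4 signed words (2^2 = 4).
Collect the words opening with a1:
  a1a2a3 (sign -1) contributes -[[a1, a2], a3]


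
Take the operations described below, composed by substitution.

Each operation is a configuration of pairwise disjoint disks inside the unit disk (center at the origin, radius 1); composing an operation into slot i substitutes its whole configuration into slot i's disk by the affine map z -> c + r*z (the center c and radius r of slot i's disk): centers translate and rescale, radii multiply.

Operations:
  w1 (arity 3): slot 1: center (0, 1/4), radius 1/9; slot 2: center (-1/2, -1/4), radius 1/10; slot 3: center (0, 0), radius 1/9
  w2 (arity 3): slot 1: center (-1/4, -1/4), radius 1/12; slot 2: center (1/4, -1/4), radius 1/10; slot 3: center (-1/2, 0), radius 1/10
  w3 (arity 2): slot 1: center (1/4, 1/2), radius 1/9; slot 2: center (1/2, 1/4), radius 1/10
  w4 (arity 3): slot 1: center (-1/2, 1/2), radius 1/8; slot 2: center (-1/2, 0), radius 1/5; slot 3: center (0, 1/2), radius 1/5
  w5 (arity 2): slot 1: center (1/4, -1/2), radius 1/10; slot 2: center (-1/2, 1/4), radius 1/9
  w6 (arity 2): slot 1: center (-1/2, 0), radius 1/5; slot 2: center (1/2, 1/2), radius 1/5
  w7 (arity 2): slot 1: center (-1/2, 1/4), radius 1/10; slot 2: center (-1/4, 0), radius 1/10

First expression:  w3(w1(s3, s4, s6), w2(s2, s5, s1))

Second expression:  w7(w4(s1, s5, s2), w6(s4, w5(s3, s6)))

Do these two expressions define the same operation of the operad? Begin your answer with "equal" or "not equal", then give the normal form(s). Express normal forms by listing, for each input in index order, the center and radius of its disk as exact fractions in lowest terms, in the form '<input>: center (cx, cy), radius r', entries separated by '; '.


not equal; first: s1: center (9/20, 1/4), radius 1/100; s2: center (19/40, 9/40), radius 1/120; s3: center (1/4, 19/36), radius 1/81; s4: center (7/36, 17/36), radius 1/90; s5: center (21/40, 9/40), radius 1/100; s6: center (1/4, 1/2), radius 1/81; second: s1: center (-11/20, 3/10), radius 1/80; s2: center (-1/2, 3/10), radius 1/50; s3: center (-39/200, 1/25), radius 1/500; s4: center (-3/10, 0), radius 1/50; s5: center (-11/20, 1/4), radius 1/50; s6: center (-21/100, 11/200), radius 1/450

The first expression, normalized: s1: center (9/20, 1/4), radius 1/100; s2: center (19/40, 9/40), radius 1/120; s3: center (1/4, 19/36), radius 1/81; s4: center (7/36, 17/36), radius 1/90; s5: center (21/40, 9/40), radius 1/100; s6: center (1/4, 1/2), radius 1/81
The second expression, normalized: s1: center (-11/20, 3/10), radius 1/80; s2: center (-1/2, 3/10), radius 1/50; s3: center (-39/200, 1/25), radius 1/500; s4: center (-3/10, 0), radius 1/50; s5: center (-11/20, 1/4), radius 1/50; s6: center (-21/100, 11/200), radius 1/450
Distinct normal forms: not equal.


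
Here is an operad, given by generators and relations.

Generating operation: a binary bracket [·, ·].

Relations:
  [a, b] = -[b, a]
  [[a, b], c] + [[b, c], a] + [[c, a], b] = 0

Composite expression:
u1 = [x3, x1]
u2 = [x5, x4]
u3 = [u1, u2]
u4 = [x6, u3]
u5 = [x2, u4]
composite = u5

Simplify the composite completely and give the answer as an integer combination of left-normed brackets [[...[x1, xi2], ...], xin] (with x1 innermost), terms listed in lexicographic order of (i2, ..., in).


[[[[[x1, x3], x4], x5], x6], x2] - [[[[[x1, x3], x5], x4], x6], x2]

Expand each bracket as ab - ba; the x1-initial words give the coefficients.
Composite bracket: [x2, [x6, [[x3, x1], [x5, x4]]]]
Each bracket splits as ab - ba, giving 32 signed words (2^5 = 32).
The x1-initial words carry the normal form:
  sign of x1x3x4x5x6x2 is +1, so it contributes +[[[[[x1, x3], x4], x5], x6], x2]
  sign of x1x3x5x4x6x2 is -1, so it contributes -[[[[[x1, x3], x5], x4], x6], x2]


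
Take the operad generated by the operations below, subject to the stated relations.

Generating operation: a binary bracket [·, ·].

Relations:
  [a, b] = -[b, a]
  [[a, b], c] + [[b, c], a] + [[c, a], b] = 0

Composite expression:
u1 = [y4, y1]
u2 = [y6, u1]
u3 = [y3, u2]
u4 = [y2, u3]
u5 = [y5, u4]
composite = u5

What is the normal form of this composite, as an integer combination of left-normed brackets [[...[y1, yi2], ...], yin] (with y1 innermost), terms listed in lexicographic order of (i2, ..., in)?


In the tensor algebra, words opening y1 carry the y1-anchored form.
Composite bracket: [y5, [y2, [y3, [y6, [y4, y1]]]]]
The bracket unfolds into 32 signed words via [a, b] = ab - ba (2^5 = 32).
Words beginning with y1 determine it all:
  y1y4y6y3y2y5 appears with sign -1, giving the term -[[[[[y1, y4], y6], y3], y2], y5]

-[[[[[y1, y4], y6], y3], y2], y5]


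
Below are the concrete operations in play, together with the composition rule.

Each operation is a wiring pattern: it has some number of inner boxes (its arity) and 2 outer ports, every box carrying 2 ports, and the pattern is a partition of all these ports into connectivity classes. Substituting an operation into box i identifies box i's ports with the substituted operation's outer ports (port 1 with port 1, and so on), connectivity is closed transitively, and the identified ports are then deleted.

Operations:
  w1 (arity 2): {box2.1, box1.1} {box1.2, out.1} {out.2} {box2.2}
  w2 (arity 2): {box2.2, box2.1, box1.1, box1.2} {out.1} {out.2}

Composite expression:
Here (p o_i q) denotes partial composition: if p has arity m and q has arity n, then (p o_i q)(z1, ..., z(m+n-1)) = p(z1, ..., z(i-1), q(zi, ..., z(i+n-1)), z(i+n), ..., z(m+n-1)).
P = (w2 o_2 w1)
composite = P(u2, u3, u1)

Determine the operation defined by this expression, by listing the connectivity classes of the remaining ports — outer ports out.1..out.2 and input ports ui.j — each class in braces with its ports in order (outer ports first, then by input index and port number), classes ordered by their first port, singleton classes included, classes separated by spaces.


{out.1} {out.2} {u1.1, u3.1} {u1.2} {u2.1, u2.2, u3.2}

Connectivity passes through glued w2-boundaries; trace each wire chain.
through w1, on inputs (u3, u1): {out.1, u3.2} {out.2} {u1.1, u3.1} {u1.2} (out.j = stage outer ports)
through w2, on inputs (u2, u3, u1): {out.1} {out.2} {u1.1, u3.1} {u1.2} {u2.1, u2.2, u3.2} (out.j = stage outer ports)


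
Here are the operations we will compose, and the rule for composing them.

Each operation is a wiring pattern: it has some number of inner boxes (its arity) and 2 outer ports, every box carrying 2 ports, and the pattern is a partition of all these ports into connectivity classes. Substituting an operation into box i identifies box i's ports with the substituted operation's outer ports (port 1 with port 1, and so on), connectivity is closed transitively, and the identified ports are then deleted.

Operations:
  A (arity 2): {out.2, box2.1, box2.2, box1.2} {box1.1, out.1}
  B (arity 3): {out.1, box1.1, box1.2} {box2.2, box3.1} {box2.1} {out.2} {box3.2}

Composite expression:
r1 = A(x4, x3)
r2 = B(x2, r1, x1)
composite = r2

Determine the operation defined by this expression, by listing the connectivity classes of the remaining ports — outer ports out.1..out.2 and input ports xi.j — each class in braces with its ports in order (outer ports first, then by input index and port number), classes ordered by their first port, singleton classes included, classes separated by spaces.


{out.1, x2.1, x2.2} {out.2} {x1.1, x3.1, x3.2, x4.2} {x1.2} {x4.1}


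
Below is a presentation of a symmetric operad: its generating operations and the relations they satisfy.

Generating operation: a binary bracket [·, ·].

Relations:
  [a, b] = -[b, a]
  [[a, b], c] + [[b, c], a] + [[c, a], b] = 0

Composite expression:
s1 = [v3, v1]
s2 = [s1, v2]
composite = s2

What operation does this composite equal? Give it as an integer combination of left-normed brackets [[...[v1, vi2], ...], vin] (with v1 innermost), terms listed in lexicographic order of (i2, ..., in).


-[[v1, v3], v2]

In the tensor algebra, words opening v1 carry the v1-anchored form.
Composite bracket: [[v3, v1], v2]
Full expansion: 4 signed words from ab - ba (2^2 = 4).
Words beginning with v1 determine it all:
  word v1v3v2 has sign -1, contributing -[[v1, v3], v2]


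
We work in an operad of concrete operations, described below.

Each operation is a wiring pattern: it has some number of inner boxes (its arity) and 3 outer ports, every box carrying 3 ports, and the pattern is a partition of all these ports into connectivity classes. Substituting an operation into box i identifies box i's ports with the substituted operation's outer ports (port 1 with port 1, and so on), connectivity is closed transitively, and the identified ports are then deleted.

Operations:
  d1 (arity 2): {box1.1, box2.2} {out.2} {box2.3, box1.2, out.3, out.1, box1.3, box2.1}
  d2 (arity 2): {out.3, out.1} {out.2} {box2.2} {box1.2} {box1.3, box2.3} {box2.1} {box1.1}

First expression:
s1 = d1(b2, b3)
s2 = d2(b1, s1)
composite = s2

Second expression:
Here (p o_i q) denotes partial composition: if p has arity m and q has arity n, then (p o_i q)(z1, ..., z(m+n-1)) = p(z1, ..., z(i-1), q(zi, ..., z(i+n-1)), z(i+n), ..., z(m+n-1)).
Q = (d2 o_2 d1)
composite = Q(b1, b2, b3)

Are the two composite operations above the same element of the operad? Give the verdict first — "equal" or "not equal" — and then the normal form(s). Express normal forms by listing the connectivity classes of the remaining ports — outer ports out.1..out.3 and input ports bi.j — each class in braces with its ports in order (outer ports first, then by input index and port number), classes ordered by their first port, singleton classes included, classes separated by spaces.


Normal form of the first expression: {out.1, out.3} {out.2} {b1.1} {b1.2} {b1.3, b2.2, b2.3, b3.1, b3.3} {b2.1, b3.2}
Normal form of the second expression: {out.1, out.3} {out.2} {b1.1} {b1.2} {b1.3, b2.2, b2.3, b3.1, b3.3} {b2.1, b3.2}
Both agree, so they are equal.

equal; both compose to {out.1, out.3} {out.2} {b1.1} {b1.2} {b1.3, b2.2, b2.3, b3.1, b3.3} {b2.1, b3.2}


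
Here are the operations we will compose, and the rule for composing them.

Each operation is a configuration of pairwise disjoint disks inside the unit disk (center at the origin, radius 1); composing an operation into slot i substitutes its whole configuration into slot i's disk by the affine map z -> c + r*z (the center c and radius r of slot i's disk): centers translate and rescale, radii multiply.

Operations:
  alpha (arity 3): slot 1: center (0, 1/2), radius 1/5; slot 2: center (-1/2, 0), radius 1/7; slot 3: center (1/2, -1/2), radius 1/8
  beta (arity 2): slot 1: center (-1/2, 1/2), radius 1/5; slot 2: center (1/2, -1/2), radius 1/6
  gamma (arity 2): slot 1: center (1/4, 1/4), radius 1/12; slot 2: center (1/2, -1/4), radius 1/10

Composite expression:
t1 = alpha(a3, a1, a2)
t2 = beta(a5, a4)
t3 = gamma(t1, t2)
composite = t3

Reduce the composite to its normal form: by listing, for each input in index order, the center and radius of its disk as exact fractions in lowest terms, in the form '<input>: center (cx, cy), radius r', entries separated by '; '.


a1: center (5/24, 1/4), radius 1/84; a2: center (7/24, 5/24), radius 1/96; a3: center (1/4, 7/24), radius 1/60; a4: center (11/20, -3/10), radius 1/60; a5: center (9/20, -1/5), radius 1/50

Only the slot chain above each a matters under gamma; compose those maps.
a3 passes through 2 substitutions, ending at center (1/4, 7/24), radius 1/60
a1 passes through 2 substitutions, ending at center (5/24, 1/4), radius 1/84
a2 passes through 2 substitutions, ending at center (7/24, 5/24), radius 1/96
a5 passes through 2 substitutions, ending at center (9/20, -1/5), radius 1/50
a4 passes through 2 substitutions, ending at center (11/20, -3/10), radius 1/60


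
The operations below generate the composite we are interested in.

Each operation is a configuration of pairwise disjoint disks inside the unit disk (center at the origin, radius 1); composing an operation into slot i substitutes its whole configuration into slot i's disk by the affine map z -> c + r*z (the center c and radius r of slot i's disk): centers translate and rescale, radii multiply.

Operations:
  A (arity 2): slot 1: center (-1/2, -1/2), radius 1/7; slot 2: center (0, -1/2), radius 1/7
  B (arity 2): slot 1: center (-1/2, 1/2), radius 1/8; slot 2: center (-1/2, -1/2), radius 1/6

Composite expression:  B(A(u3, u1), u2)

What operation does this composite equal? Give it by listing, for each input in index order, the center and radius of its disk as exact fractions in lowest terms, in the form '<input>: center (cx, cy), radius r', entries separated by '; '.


u1: center (-1/2, 7/16), radius 1/56; u2: center (-1/2, -1/2), radius 1/6; u3: center (-9/16, 7/16), radius 1/56

Below B, radii multiply path by path; the u-disk centers shift.
tracing u3 down its 2-map path: center (-9/16, 7/16), radius 1/56
tracing u1 down its 2-map path: center (-1/2, 7/16), radius 1/56
tracing u2 down its 1-map path: center (-1/2, -1/2), radius 1/6


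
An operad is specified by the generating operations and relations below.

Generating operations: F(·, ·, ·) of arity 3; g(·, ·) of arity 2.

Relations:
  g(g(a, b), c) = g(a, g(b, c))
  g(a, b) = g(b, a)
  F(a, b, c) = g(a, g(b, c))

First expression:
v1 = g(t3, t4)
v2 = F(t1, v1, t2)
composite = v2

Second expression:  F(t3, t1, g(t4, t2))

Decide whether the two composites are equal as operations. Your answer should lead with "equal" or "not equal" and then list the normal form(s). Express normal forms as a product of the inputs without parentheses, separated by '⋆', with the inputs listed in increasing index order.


equal; both compose to t1 ⋆ t2 ⋆ t3 ⋆ t4

Reducing the first expression gives t1 ⋆ t2 ⋆ t3 ⋆ t4
Reducing the second expression gives t1 ⋆ t2 ⋆ t3 ⋆ t4
The forms coincide; equal.


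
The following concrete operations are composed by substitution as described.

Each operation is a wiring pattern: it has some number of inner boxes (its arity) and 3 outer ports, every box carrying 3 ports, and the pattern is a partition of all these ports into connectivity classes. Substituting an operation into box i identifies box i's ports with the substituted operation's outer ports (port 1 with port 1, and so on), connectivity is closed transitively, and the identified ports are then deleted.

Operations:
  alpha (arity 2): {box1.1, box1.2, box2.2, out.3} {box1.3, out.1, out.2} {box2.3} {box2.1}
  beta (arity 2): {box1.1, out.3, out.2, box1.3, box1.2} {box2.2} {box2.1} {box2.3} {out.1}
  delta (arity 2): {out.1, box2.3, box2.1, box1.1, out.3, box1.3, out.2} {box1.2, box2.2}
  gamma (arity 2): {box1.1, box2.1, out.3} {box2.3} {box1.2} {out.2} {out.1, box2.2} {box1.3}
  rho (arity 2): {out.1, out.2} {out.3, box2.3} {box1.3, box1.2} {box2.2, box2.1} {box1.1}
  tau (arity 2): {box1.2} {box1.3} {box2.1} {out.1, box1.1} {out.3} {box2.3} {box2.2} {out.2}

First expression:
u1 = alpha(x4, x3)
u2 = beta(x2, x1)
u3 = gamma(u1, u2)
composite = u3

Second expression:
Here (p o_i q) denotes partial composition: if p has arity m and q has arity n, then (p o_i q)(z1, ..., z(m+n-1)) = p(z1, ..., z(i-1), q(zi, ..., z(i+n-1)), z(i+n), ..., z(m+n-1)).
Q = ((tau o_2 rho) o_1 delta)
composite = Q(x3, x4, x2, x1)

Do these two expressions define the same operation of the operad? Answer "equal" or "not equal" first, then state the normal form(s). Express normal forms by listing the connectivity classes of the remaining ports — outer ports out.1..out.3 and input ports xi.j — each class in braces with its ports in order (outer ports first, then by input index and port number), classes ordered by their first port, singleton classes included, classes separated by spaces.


not equal; first: {out.1, x2.1, x2.2, x2.3} {out.2} {out.3, x4.3} {x1.1} {x1.2} {x1.3} {x3.1} {x3.2, x4.1, x4.2} {x3.3}; second: {out.1, x3.1, x3.3, x4.1, x4.3} {out.2} {out.3} {x1.1, x1.2} {x1.3} {x2.1} {x2.2, x2.3} {x3.2, x4.2}

The first expression, normalized: {out.1, x2.1, x2.2, x2.3} {out.2} {out.3, x4.3} {x1.1} {x1.2} {x1.3} {x3.1} {x3.2, x4.1, x4.2} {x3.3}
The second expression, normalized: {out.1, x3.1, x3.3, x4.1, x4.3} {out.2} {out.3} {x1.1, x1.2} {x1.3} {x2.1} {x2.2, x2.3} {x3.2, x4.2}
Different reductions; not equal.


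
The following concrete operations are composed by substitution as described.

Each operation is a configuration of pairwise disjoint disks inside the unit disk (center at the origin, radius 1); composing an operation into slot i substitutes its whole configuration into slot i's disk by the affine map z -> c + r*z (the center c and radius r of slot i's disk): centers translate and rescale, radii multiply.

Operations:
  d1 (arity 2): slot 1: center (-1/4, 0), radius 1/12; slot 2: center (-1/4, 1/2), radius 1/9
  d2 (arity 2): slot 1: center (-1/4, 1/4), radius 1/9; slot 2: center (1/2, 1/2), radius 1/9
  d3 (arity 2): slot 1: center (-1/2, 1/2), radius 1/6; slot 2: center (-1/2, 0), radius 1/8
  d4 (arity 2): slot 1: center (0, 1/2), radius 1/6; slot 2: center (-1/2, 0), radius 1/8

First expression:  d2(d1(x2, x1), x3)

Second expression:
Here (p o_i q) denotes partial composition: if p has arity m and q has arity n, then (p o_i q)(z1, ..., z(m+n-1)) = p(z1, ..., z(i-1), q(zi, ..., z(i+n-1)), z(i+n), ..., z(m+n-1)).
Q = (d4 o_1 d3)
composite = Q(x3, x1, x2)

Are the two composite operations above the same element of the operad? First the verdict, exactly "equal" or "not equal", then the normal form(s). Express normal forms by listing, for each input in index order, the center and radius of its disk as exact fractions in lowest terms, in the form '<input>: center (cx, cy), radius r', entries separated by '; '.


not equal — first x1: center (-5/18, 11/36), radius 1/81; x2: center (-5/18, 1/4), radius 1/108; x3: center (1/2, 1/2), radius 1/9, second x1: center (-1/12, 1/2), radius 1/48; x2: center (-1/2, 0), radius 1/8; x3: center (-1/12, 7/12), radius 1/36

Normal form of the first expression: x1: center (-5/18, 11/36), radius 1/81; x2: center (-5/18, 1/4), radius 1/108; x3: center (1/2, 1/2), radius 1/9
Normal form of the second expression: x1: center (-1/12, 1/2), radius 1/48; x2: center (-1/2, 0), radius 1/8; x3: center (-1/12, 7/12), radius 1/36
The forms do not match — not equal.


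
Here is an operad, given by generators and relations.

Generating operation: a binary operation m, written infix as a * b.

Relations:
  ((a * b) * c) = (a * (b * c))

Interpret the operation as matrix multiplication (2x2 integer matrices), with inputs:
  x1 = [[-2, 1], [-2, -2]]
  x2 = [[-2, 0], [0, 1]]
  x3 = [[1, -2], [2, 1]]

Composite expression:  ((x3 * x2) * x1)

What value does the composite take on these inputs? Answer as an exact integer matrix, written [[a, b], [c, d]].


[[8, 2], [6, -6]]

(x3 * x2) = [[-2, -2], [-4, 1]]
((x3 * x2) * x1) = [[8, 2], [6, -6]]


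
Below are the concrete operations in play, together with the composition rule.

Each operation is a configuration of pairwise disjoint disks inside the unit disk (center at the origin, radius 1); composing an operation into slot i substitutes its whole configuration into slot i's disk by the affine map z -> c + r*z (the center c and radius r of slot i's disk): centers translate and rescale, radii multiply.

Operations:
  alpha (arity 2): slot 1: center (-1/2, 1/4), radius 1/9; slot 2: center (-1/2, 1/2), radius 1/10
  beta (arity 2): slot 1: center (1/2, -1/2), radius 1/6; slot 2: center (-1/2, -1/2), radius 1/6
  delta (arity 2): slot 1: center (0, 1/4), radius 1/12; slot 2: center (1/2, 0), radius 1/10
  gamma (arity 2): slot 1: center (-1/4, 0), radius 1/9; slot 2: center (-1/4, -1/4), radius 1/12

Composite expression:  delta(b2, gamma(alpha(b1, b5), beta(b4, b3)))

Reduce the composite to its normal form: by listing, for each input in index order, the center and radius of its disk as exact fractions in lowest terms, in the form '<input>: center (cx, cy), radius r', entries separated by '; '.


b1: center (169/360, 1/360), radius 1/810; b2: center (0, 1/4), radius 1/12; b3: center (113/240, -7/240), radius 1/720; b4: center (23/48, -7/240), radius 1/720; b5: center (169/360, 1/180), radius 1/900


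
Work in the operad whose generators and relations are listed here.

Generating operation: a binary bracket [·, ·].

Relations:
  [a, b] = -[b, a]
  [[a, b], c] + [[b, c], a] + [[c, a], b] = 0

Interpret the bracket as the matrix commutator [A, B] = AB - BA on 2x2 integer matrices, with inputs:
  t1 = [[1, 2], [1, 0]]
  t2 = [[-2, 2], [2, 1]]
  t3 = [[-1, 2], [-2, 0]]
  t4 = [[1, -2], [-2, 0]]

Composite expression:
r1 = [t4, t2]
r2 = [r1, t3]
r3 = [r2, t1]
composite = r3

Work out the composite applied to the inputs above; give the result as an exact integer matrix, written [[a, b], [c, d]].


[t4, t2] = [[0, -4], [4, 0]]
[[t4, t2], t3] = [[0, -4], [-4, 0]]
[[[t4, t2], t3], t1] = [[4, 4], [-4, -4]]

[[4, 4], [-4, -4]]


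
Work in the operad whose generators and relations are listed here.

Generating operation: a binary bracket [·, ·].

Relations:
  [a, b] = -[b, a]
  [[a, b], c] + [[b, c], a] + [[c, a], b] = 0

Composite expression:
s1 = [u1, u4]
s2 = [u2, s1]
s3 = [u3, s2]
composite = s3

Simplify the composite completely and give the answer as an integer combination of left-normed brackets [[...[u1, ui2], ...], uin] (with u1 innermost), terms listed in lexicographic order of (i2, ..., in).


[[[u1, u4], u2], u3]

In the tensor algebra, words opening u1 carry the u1-anchored form.
Composite bracket: [u3, [u2, [u1, u4]]]
Expanding via [a, b] = ab - ba: 8 signed words (2^3 = 8).
Coefficients come from the u1-initial words:
  sign of u1u4u2u3 is +1, so it contributes +[[[u1, u4], u2], u3]


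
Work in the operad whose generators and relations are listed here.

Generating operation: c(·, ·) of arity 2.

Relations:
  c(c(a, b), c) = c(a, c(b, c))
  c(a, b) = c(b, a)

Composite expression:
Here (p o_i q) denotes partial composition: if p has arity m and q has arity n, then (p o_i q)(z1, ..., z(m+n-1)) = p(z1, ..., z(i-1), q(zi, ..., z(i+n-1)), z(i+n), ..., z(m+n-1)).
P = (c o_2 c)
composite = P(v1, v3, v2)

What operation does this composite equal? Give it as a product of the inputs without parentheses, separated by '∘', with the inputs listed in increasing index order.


v1 ∘ v2 ∘ v3

Shape and order are irrelevant to c; the v-input set decides.
c(v3, v2) unparenthesizes to v3 ∘ v2
c(v1, c(v3, v2)) unparenthesizes to v1 ∘ v3 ∘ v2
reordering the factors by index: v1 ∘ v2 ∘ v3


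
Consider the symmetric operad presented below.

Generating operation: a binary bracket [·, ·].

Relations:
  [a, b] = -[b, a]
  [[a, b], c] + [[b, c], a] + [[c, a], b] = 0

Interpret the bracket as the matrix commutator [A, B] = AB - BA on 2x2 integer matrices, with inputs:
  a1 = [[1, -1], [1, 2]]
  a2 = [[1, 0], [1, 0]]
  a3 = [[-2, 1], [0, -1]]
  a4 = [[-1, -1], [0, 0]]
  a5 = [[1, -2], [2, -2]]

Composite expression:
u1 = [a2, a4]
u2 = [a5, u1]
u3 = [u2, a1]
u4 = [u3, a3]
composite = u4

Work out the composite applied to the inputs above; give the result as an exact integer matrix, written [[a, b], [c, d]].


[[15, 9], [15, -15]]

[a2, a4] = [[1, -1], [-1, -1]]
[a5, [a2, a4]] = [[4, 1], [7, -4]]
[[a5, [a2, a4]], a1] = [[8, -7], [-15, -8]]
[[[a5, [a2, a4]], a1], a3] = [[15, 9], [15, -15]]


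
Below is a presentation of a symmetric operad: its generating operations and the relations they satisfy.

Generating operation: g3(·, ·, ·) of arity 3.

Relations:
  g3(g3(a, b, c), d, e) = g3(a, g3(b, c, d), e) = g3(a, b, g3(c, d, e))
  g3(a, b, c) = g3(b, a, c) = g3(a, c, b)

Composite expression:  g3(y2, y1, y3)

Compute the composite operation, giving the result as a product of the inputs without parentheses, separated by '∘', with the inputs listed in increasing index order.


Shape and order are irrelevant to g3; the y-input set decides.
g3(y2, y1, y3) unparenthesizes to y2 ∘ y1 ∘ y3
putting the inputs in ascending order: y1 ∘ y2 ∘ y3

y1 ∘ y2 ∘ y3


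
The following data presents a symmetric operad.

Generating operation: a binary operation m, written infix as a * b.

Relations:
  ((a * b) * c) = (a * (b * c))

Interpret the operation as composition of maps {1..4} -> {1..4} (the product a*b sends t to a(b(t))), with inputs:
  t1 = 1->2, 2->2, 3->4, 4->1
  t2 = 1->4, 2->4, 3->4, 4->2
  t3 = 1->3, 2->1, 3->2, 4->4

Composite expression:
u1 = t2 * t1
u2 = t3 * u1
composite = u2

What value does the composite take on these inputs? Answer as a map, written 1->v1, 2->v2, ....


1->4, 2->4, 3->1, 4->4

(t2 * t1) = 1->4, 2->4, 3->2, 4->4
(t3 * (t2 * t1)) = 1->4, 2->4, 3->1, 4->4


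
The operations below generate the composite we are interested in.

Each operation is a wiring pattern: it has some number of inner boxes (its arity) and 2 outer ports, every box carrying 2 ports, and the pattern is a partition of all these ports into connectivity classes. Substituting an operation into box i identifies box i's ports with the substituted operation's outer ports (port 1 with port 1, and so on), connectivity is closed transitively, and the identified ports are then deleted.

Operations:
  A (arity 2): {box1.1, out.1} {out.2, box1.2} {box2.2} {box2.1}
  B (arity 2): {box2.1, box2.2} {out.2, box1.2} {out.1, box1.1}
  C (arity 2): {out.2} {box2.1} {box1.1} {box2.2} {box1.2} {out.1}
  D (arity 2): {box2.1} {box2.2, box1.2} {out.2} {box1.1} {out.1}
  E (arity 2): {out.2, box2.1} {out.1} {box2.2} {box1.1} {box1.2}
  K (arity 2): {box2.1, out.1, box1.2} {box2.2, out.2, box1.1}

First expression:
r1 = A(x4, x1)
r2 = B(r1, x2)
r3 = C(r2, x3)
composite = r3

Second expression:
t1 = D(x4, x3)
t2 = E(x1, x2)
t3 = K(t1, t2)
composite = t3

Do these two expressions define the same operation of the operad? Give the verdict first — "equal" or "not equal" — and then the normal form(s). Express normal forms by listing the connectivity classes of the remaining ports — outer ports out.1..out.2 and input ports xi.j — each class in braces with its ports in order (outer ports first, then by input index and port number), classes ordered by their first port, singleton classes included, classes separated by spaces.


not equal: they reduce to {out.1} {out.2} {x1.1} {x1.2} {x2.1, x2.2} {x3.1} {x3.2} {x4.1} {x4.2} and {out.1} {out.2, x2.1} {x1.1} {x1.2} {x2.2} {x3.1} {x3.2, x4.2} {x4.1}

Normal form of the first expression: {out.1} {out.2} {x1.1} {x1.2} {x2.1, x2.2} {x3.1} {x3.2} {x4.1} {x4.2}
Normal form of the second expression: {out.1} {out.2, x2.1} {x1.1} {x1.2} {x2.2} {x3.1} {x3.2, x4.2} {x4.1}
No match — not equal.


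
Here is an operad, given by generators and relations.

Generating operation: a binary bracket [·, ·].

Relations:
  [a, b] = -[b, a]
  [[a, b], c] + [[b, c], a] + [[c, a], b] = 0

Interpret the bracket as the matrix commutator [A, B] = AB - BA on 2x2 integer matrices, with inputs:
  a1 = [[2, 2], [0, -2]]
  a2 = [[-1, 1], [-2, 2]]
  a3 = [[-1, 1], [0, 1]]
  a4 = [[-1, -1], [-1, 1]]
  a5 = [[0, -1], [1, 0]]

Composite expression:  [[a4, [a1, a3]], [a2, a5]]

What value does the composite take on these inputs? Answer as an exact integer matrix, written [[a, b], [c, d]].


[[-48, 16], [-48, 48]]

[a1, a3] = [[0, 8], [0, 0]]
[a4, [a1, a3]] = [[8, -16], [0, -8]]
[a2, a5] = [[-1, 3], [3, 1]]
[[a4, [a1, a3]], [a2, a5]] = [[-48, 16], [-48, 48]]


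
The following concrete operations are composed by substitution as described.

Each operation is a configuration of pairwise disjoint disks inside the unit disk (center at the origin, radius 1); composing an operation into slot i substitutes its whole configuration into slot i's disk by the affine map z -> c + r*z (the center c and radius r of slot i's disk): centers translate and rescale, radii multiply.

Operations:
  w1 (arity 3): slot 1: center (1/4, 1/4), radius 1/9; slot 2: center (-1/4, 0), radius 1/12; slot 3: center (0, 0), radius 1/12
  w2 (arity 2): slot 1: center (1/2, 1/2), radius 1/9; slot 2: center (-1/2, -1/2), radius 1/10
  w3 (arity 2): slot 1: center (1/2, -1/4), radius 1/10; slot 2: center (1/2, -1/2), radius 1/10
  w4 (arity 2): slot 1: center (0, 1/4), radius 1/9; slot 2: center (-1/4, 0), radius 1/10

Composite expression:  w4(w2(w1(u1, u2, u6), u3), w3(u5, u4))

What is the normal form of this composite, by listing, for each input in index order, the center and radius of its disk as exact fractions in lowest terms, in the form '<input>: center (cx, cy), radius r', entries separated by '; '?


u1: center (19/324, 25/81), radius 1/729; u2: center (17/324, 11/36), radius 1/972; u3: center (-1/18, 7/36), radius 1/90; u4: center (-1/5, -1/20), radius 1/100; u5: center (-1/5, -1/40), radius 1/100; u6: center (1/18, 11/36), radius 1/972


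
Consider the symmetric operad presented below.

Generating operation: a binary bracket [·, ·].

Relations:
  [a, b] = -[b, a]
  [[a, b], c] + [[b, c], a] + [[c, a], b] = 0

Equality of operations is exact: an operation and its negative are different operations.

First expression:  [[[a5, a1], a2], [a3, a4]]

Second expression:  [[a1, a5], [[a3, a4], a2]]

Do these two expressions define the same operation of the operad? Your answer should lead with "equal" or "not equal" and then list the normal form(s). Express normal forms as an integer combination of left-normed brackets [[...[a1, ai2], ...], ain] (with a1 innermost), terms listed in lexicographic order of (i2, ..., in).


not equal: they reduce to -[[[[a1, a5], a2], a3], a4] + [[[[a1, a5], a2], a4], a3] and -[[[[a1, a5], a2], a3], a4] + [[[[a1, a5], a2], a4], a3] + [[[[a1, a5], a3], a4], a2] - [[[[a1, a5], a4], a3], a2]

The first composite normalizes to -[[[[a1, a5], a2], a3], a4] + [[[[a1, a5], a2], a4], a3]
The second composite normalizes to -[[[[a1, a5], a2], a3], a4] + [[[[a1, a5], a2], a4], a3] + [[[[a1, a5], a3], a4], a2] - [[[[a1, a5], a4], a3], a2]
The forms do not match — not equal.


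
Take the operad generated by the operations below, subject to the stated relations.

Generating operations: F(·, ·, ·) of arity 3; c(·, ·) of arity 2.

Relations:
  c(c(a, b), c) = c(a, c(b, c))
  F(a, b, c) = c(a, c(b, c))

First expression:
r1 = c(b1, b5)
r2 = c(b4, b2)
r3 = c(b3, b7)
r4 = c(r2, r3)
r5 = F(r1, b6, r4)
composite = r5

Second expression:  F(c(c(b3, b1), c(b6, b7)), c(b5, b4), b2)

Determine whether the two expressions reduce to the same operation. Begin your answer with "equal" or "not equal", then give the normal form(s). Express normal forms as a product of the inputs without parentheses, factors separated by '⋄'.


not equal — first b1 ⋄ b5 ⋄ b6 ⋄ b4 ⋄ b2 ⋄ b3 ⋄ b7, second b3 ⋄ b1 ⋄ b6 ⋄ b7 ⋄ b5 ⋄ b4 ⋄ b2

Reducing the first expression gives b1 ⋄ b5 ⋄ b6 ⋄ b4 ⋄ b2 ⋄ b3 ⋄ b7
Reducing the second expression gives b3 ⋄ b1 ⋄ b6 ⋄ b7 ⋄ b5 ⋄ b4 ⋄ b2
Different reductions; not equal.


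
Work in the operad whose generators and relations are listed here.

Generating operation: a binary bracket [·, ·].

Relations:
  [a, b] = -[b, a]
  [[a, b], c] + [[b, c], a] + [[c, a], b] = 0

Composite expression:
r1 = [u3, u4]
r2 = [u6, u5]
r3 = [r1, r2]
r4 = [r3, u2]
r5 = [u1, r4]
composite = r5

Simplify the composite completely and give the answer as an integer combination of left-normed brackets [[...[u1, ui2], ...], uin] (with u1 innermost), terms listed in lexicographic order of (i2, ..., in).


[[[[[u1, u2], u3], u4], u5], u6] - [[[[[u1, u2], u3], u4], u6], u5] - [[[[[u1, u2], u4], u3], u5], u6] + [[[[[u1, u2], u4], u3], u6], u5] - [[[[[u1, u2], u5], u6], u3], u4] + [[[[[u1, u2], u5], u6], u4], u3] + [[[[[u1, u2], u6], u5], u3], u4] - [[[[[u1, u2], u6], u5], u4], u3] - [[[[[u1, u3], u4], u5], u6], u2] + [[[[[u1, u3], u4], u6], u5], u2] + [[[[[u1, u4], u3], u5], u6], u2] - [[[[[u1, u4], u3], u6], u5], u2] + [[[[[u1, u5], u6], u3], u4], u2] - [[[[[u1, u5], u6], u4], u3], u2] - [[[[[u1, u6], u5], u3], u4], u2] + [[[[[u1, u6], u5], u4], u3], u2]


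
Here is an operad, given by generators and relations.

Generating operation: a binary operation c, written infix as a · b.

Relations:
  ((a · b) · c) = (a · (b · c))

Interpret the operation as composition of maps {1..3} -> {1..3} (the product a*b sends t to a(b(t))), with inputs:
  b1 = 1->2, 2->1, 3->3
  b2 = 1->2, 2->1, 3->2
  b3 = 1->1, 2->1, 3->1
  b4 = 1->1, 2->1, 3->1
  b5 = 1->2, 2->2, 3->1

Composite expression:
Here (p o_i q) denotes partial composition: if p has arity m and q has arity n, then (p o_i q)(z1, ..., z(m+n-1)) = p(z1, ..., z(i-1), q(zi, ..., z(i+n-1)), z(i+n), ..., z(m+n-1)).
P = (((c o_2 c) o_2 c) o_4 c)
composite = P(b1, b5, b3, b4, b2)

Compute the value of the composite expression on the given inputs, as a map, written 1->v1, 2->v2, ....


1->1, 2->1, 3->1


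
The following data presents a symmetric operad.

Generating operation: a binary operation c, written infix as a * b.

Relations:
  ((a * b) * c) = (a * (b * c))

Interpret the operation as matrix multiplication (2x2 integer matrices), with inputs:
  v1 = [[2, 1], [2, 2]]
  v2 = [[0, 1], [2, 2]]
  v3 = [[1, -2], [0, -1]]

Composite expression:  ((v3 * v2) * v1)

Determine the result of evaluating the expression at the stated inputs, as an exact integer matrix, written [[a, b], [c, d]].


[[-14, -10], [-8, -6]]

(v3 * v2) = [[-4, -3], [-2, -2]]
((v3 * v2) * v1) = [[-14, -10], [-8, -6]]


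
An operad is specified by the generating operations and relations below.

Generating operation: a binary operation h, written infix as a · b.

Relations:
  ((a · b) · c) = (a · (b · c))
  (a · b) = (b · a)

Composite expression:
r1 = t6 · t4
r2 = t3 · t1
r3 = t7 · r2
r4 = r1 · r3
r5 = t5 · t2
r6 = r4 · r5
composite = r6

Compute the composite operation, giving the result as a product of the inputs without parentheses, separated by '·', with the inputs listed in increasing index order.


t1 · t2 · t3 · t4 · t5 · t6 · t7

Key point: h commutes, so take the t-inputs in any fixed order.
(t6 · t4) reduces to t6 · t4
(t3 · t1) reduces to t3 · t1
(t7 · (t3 · t1)) reduces to t7 · t3 · t1
((t6 · t4) · (t7 · (t3 · t1))) reduces to t6 · t4 · t7 · t3 · t1
(t5 · t2) reduces to t5 · t2
(((t6 · t4) · (t7 · (t3 · t1))) · (t5 · t2)) reduces to t6 · t4 · t7 · t3 · t1 · t5 · t2
sorting the factors by input index: t1 · t2 · t3 · t4 · t5 · t6 · t7


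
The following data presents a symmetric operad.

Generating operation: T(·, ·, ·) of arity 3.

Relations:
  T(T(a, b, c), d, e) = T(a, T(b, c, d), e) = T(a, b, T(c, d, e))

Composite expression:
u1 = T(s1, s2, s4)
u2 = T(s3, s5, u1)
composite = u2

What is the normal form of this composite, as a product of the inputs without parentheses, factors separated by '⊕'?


Associativity of T dissolves the nesting; only the s-input order survives.
T(s1, s2, s4) spells out as s1 ⊕ s2 ⊕ s4
T(s3, s5, T(s1, s2, s4)) spells out as s3 ⊕ s5 ⊕ s1 ⊕ s2 ⊕ s4

s3 ⊕ s5 ⊕ s1 ⊕ s2 ⊕ s4


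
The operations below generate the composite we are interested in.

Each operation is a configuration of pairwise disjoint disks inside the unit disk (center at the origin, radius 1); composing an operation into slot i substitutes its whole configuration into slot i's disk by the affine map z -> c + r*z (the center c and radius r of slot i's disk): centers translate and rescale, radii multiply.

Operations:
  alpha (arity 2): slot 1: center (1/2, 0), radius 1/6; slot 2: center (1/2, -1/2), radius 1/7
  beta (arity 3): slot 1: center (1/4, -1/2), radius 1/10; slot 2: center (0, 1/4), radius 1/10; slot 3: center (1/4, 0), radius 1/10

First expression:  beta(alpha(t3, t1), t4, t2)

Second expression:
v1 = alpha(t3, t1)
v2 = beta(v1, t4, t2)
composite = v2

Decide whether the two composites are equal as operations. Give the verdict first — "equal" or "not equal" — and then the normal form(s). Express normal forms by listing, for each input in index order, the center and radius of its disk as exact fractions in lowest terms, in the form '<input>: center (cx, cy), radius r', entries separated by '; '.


In normal form, the first expression is t1: center (3/10, -11/20), radius 1/70; t2: center (1/4, 0), radius 1/10; t3: center (3/10, -1/2), radius 1/60; t4: center (0, 1/4), radius 1/10
In normal form, the second expression is t1: center (3/10, -11/20), radius 1/70; t2: center (1/4, 0), radius 1/10; t3: center (3/10, -1/2), radius 1/60; t4: center (0, 1/4), radius 1/10
Identical normal forms: equal.

equal — both sides give t1: center (3/10, -11/20), radius 1/70; t2: center (1/4, 0), radius 1/10; t3: center (3/10, -1/2), radius 1/60; t4: center (0, 1/4), radius 1/10


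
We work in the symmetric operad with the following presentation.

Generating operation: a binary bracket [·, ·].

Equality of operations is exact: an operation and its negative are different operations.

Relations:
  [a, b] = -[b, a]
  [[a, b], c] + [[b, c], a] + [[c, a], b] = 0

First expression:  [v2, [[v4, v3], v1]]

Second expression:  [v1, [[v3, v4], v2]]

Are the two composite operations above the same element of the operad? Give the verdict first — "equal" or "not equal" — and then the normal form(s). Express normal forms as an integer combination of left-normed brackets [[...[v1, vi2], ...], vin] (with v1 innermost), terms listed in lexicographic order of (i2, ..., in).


not equal; the first gives -[[[v1, v3], v4], v2] + [[[v1, v4], v3], v2] and the second -[[[v1, v2], v3], v4] + [[[v1, v2], v4], v3] + [[[v1, v3], v4], v2] - [[[v1, v4], v3], v2]

The first composite normalizes to -[[[v1, v3], v4], v2] + [[[v1, v4], v3], v2]
The second composite normalizes to -[[[v1, v2], v3], v4] + [[[v1, v2], v4], v3] + [[[v1, v3], v4], v2] - [[[v1, v4], v3], v2]
Different reductions; not equal.
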